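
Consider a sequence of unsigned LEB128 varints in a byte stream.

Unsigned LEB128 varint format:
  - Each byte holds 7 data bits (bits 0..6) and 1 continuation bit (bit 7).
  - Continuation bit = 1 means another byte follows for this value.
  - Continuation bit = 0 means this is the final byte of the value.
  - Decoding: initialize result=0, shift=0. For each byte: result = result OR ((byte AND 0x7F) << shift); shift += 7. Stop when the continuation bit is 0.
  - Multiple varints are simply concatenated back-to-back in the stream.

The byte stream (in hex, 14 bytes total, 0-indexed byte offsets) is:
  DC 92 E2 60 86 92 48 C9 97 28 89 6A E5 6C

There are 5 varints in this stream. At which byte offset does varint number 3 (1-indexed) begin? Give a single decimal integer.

Answer: 7

Derivation:
  byte[0]=0xDC cont=1 payload=0x5C=92: acc |= 92<<0 -> acc=92 shift=7
  byte[1]=0x92 cont=1 payload=0x12=18: acc |= 18<<7 -> acc=2396 shift=14
  byte[2]=0xE2 cont=1 payload=0x62=98: acc |= 98<<14 -> acc=1608028 shift=21
  byte[3]=0x60 cont=0 payload=0x60=96: acc |= 96<<21 -> acc=202934620 shift=28 [end]
Varint 1: bytes[0:4] = DC 92 E2 60 -> value 202934620 (4 byte(s))
  byte[4]=0x86 cont=1 payload=0x06=6: acc |= 6<<0 -> acc=6 shift=7
  byte[5]=0x92 cont=1 payload=0x12=18: acc |= 18<<7 -> acc=2310 shift=14
  byte[6]=0x48 cont=0 payload=0x48=72: acc |= 72<<14 -> acc=1181958 shift=21 [end]
Varint 2: bytes[4:7] = 86 92 48 -> value 1181958 (3 byte(s))
  byte[7]=0xC9 cont=1 payload=0x49=73: acc |= 73<<0 -> acc=73 shift=7
  byte[8]=0x97 cont=1 payload=0x17=23: acc |= 23<<7 -> acc=3017 shift=14
  byte[9]=0x28 cont=0 payload=0x28=40: acc |= 40<<14 -> acc=658377 shift=21 [end]
Varint 3: bytes[7:10] = C9 97 28 -> value 658377 (3 byte(s))
  byte[10]=0x89 cont=1 payload=0x09=9: acc |= 9<<0 -> acc=9 shift=7
  byte[11]=0x6A cont=0 payload=0x6A=106: acc |= 106<<7 -> acc=13577 shift=14 [end]
Varint 4: bytes[10:12] = 89 6A -> value 13577 (2 byte(s))
  byte[12]=0xE5 cont=1 payload=0x65=101: acc |= 101<<0 -> acc=101 shift=7
  byte[13]=0x6C cont=0 payload=0x6C=108: acc |= 108<<7 -> acc=13925 shift=14 [end]
Varint 5: bytes[12:14] = E5 6C -> value 13925 (2 byte(s))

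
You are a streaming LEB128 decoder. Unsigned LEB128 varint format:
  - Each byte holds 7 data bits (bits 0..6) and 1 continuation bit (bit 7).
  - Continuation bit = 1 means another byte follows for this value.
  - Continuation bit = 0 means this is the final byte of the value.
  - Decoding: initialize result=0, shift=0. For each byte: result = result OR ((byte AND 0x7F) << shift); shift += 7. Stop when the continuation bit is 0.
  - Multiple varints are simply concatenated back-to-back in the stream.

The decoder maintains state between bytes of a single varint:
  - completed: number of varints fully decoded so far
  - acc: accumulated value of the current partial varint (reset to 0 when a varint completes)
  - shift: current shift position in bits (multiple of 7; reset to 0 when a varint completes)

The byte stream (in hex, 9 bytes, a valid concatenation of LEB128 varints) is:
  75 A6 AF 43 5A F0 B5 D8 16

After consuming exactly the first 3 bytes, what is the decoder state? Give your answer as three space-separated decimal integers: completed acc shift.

Answer: 1 6054 14

Derivation:
byte[0]=0x75 cont=0 payload=0x75: varint #1 complete (value=117); reset -> completed=1 acc=0 shift=0
byte[1]=0xA6 cont=1 payload=0x26: acc |= 38<<0 -> completed=1 acc=38 shift=7
byte[2]=0xAF cont=1 payload=0x2F: acc |= 47<<7 -> completed=1 acc=6054 shift=14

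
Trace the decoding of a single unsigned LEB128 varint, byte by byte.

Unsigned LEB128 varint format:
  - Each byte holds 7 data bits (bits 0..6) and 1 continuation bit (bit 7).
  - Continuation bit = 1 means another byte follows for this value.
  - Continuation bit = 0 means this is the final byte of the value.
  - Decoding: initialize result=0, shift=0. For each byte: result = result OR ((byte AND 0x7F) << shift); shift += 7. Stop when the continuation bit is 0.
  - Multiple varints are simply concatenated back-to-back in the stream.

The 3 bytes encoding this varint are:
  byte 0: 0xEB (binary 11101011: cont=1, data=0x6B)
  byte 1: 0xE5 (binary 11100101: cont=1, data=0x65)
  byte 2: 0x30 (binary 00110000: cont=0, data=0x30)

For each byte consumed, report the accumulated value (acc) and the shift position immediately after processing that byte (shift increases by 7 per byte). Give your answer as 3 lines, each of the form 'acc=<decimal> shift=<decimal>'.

Answer: acc=107 shift=7
acc=13035 shift=14
acc=799467 shift=21

Derivation:
byte 0=0xEB: payload=0x6B=107, contrib = 107<<0 = 107; acc -> 107, shift -> 7
byte 1=0xE5: payload=0x65=101, contrib = 101<<7 = 12928; acc -> 13035, shift -> 14
byte 2=0x30: payload=0x30=48, contrib = 48<<14 = 786432; acc -> 799467, shift -> 21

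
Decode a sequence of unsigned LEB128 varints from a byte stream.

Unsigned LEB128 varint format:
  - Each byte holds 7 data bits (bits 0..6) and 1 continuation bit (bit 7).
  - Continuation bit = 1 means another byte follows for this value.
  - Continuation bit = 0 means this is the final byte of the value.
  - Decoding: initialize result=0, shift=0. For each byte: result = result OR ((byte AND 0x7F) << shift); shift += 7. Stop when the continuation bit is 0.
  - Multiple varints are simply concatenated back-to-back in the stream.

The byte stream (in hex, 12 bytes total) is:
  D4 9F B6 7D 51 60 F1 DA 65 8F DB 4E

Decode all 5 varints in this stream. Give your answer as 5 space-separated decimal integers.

  byte[0]=0xD4 cont=1 payload=0x54=84: acc |= 84<<0 -> acc=84 shift=7
  byte[1]=0x9F cont=1 payload=0x1F=31: acc |= 31<<7 -> acc=4052 shift=14
  byte[2]=0xB6 cont=1 payload=0x36=54: acc |= 54<<14 -> acc=888788 shift=21
  byte[3]=0x7D cont=0 payload=0x7D=125: acc |= 125<<21 -> acc=263032788 shift=28 [end]
Varint 1: bytes[0:4] = D4 9F B6 7D -> value 263032788 (4 byte(s))
  byte[4]=0x51 cont=0 payload=0x51=81: acc |= 81<<0 -> acc=81 shift=7 [end]
Varint 2: bytes[4:5] = 51 -> value 81 (1 byte(s))
  byte[5]=0x60 cont=0 payload=0x60=96: acc |= 96<<0 -> acc=96 shift=7 [end]
Varint 3: bytes[5:6] = 60 -> value 96 (1 byte(s))
  byte[6]=0xF1 cont=1 payload=0x71=113: acc |= 113<<0 -> acc=113 shift=7
  byte[7]=0xDA cont=1 payload=0x5A=90: acc |= 90<<7 -> acc=11633 shift=14
  byte[8]=0x65 cont=0 payload=0x65=101: acc |= 101<<14 -> acc=1666417 shift=21 [end]
Varint 4: bytes[6:9] = F1 DA 65 -> value 1666417 (3 byte(s))
  byte[9]=0x8F cont=1 payload=0x0F=15: acc |= 15<<0 -> acc=15 shift=7
  byte[10]=0xDB cont=1 payload=0x5B=91: acc |= 91<<7 -> acc=11663 shift=14
  byte[11]=0x4E cont=0 payload=0x4E=78: acc |= 78<<14 -> acc=1289615 shift=21 [end]
Varint 5: bytes[9:12] = 8F DB 4E -> value 1289615 (3 byte(s))

Answer: 263032788 81 96 1666417 1289615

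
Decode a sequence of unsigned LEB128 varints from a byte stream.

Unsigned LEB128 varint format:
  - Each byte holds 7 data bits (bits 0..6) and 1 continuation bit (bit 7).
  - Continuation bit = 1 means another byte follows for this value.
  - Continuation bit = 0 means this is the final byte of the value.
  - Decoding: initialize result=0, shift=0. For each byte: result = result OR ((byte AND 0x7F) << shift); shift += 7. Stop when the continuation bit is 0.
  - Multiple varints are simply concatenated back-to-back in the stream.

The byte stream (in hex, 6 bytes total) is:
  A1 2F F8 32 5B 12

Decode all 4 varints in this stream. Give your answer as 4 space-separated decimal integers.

Answer: 6049 6520 91 18

Derivation:
  byte[0]=0xA1 cont=1 payload=0x21=33: acc |= 33<<0 -> acc=33 shift=7
  byte[1]=0x2F cont=0 payload=0x2F=47: acc |= 47<<7 -> acc=6049 shift=14 [end]
Varint 1: bytes[0:2] = A1 2F -> value 6049 (2 byte(s))
  byte[2]=0xF8 cont=1 payload=0x78=120: acc |= 120<<0 -> acc=120 shift=7
  byte[3]=0x32 cont=0 payload=0x32=50: acc |= 50<<7 -> acc=6520 shift=14 [end]
Varint 2: bytes[2:4] = F8 32 -> value 6520 (2 byte(s))
  byte[4]=0x5B cont=0 payload=0x5B=91: acc |= 91<<0 -> acc=91 shift=7 [end]
Varint 3: bytes[4:5] = 5B -> value 91 (1 byte(s))
  byte[5]=0x12 cont=0 payload=0x12=18: acc |= 18<<0 -> acc=18 shift=7 [end]
Varint 4: bytes[5:6] = 12 -> value 18 (1 byte(s))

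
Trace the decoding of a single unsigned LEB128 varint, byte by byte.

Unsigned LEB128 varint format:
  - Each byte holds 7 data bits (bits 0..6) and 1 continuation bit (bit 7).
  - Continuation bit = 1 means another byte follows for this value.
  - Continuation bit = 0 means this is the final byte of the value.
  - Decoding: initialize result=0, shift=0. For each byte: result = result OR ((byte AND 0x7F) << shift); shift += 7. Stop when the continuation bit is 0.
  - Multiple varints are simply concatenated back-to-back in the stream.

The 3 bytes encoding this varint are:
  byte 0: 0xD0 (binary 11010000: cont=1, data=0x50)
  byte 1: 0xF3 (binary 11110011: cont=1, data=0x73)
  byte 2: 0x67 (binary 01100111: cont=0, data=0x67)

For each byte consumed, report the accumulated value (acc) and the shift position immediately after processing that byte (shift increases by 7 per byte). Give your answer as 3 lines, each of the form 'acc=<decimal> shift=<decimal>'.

Answer: acc=80 shift=7
acc=14800 shift=14
acc=1702352 shift=21

Derivation:
byte 0=0xD0: payload=0x50=80, contrib = 80<<0 = 80; acc -> 80, shift -> 7
byte 1=0xF3: payload=0x73=115, contrib = 115<<7 = 14720; acc -> 14800, shift -> 14
byte 2=0x67: payload=0x67=103, contrib = 103<<14 = 1687552; acc -> 1702352, shift -> 21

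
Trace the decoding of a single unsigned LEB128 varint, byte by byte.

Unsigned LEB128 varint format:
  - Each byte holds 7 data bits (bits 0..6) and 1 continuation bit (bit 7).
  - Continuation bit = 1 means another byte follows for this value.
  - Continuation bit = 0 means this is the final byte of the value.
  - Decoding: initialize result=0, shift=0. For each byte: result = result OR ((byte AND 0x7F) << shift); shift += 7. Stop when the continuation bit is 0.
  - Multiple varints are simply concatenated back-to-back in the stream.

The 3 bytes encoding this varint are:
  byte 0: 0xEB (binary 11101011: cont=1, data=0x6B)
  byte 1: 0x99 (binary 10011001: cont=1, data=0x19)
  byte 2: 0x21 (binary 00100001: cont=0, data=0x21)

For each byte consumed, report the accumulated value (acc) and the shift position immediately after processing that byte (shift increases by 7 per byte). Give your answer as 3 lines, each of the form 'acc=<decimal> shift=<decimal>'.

byte 0=0xEB: payload=0x6B=107, contrib = 107<<0 = 107; acc -> 107, shift -> 7
byte 1=0x99: payload=0x19=25, contrib = 25<<7 = 3200; acc -> 3307, shift -> 14
byte 2=0x21: payload=0x21=33, contrib = 33<<14 = 540672; acc -> 543979, shift -> 21

Answer: acc=107 shift=7
acc=3307 shift=14
acc=543979 shift=21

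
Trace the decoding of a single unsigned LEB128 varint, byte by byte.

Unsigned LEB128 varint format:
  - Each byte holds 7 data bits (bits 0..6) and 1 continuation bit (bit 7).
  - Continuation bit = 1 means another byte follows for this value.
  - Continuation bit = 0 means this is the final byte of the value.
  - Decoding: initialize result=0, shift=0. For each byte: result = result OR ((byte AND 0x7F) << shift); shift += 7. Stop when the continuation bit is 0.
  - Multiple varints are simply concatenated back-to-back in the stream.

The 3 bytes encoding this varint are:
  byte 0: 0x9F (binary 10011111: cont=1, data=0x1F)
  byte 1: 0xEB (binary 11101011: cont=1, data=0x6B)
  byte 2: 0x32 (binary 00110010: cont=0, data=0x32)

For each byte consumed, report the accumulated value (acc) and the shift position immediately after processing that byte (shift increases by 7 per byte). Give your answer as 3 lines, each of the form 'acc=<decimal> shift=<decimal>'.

byte 0=0x9F: payload=0x1F=31, contrib = 31<<0 = 31; acc -> 31, shift -> 7
byte 1=0xEB: payload=0x6B=107, contrib = 107<<7 = 13696; acc -> 13727, shift -> 14
byte 2=0x32: payload=0x32=50, contrib = 50<<14 = 819200; acc -> 832927, shift -> 21

Answer: acc=31 shift=7
acc=13727 shift=14
acc=832927 shift=21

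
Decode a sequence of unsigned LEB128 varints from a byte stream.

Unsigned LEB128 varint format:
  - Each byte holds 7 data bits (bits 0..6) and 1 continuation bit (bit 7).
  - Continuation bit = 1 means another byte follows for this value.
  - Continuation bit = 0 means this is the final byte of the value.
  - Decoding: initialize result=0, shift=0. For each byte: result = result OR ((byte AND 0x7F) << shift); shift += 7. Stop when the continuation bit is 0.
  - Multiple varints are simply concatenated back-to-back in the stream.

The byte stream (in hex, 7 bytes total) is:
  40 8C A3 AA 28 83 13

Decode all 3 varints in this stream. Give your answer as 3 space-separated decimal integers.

  byte[0]=0x40 cont=0 payload=0x40=64: acc |= 64<<0 -> acc=64 shift=7 [end]
Varint 1: bytes[0:1] = 40 -> value 64 (1 byte(s))
  byte[1]=0x8C cont=1 payload=0x0C=12: acc |= 12<<0 -> acc=12 shift=7
  byte[2]=0xA3 cont=1 payload=0x23=35: acc |= 35<<7 -> acc=4492 shift=14
  byte[3]=0xAA cont=1 payload=0x2A=42: acc |= 42<<14 -> acc=692620 shift=21
  byte[4]=0x28 cont=0 payload=0x28=40: acc |= 40<<21 -> acc=84578700 shift=28 [end]
Varint 2: bytes[1:5] = 8C A3 AA 28 -> value 84578700 (4 byte(s))
  byte[5]=0x83 cont=1 payload=0x03=3: acc |= 3<<0 -> acc=3 shift=7
  byte[6]=0x13 cont=0 payload=0x13=19: acc |= 19<<7 -> acc=2435 shift=14 [end]
Varint 3: bytes[5:7] = 83 13 -> value 2435 (2 byte(s))

Answer: 64 84578700 2435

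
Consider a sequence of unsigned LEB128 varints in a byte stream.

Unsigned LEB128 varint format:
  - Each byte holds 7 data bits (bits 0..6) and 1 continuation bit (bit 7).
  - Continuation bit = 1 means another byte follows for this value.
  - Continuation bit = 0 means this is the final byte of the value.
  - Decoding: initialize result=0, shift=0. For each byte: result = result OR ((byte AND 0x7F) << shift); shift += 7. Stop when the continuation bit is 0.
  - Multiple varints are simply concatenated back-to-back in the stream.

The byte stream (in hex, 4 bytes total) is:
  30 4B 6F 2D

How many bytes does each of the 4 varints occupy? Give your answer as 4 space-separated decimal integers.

  byte[0]=0x30 cont=0 payload=0x30=48: acc |= 48<<0 -> acc=48 shift=7 [end]
Varint 1: bytes[0:1] = 30 -> value 48 (1 byte(s))
  byte[1]=0x4B cont=0 payload=0x4B=75: acc |= 75<<0 -> acc=75 shift=7 [end]
Varint 2: bytes[1:2] = 4B -> value 75 (1 byte(s))
  byte[2]=0x6F cont=0 payload=0x6F=111: acc |= 111<<0 -> acc=111 shift=7 [end]
Varint 3: bytes[2:3] = 6F -> value 111 (1 byte(s))
  byte[3]=0x2D cont=0 payload=0x2D=45: acc |= 45<<0 -> acc=45 shift=7 [end]
Varint 4: bytes[3:4] = 2D -> value 45 (1 byte(s))

Answer: 1 1 1 1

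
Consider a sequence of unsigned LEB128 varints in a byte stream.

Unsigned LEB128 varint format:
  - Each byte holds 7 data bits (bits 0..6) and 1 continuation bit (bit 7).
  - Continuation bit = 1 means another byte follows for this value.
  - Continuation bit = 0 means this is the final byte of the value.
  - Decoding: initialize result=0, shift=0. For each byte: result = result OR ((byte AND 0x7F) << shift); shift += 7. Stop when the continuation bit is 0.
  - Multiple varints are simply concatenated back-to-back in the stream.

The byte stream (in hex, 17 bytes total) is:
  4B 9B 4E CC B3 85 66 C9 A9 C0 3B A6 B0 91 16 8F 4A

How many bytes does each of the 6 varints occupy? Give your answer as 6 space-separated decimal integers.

Answer: 1 2 4 4 4 2

Derivation:
  byte[0]=0x4B cont=0 payload=0x4B=75: acc |= 75<<0 -> acc=75 shift=7 [end]
Varint 1: bytes[0:1] = 4B -> value 75 (1 byte(s))
  byte[1]=0x9B cont=1 payload=0x1B=27: acc |= 27<<0 -> acc=27 shift=7
  byte[2]=0x4E cont=0 payload=0x4E=78: acc |= 78<<7 -> acc=10011 shift=14 [end]
Varint 2: bytes[1:3] = 9B 4E -> value 10011 (2 byte(s))
  byte[3]=0xCC cont=1 payload=0x4C=76: acc |= 76<<0 -> acc=76 shift=7
  byte[4]=0xB3 cont=1 payload=0x33=51: acc |= 51<<7 -> acc=6604 shift=14
  byte[5]=0x85 cont=1 payload=0x05=5: acc |= 5<<14 -> acc=88524 shift=21
  byte[6]=0x66 cont=0 payload=0x66=102: acc |= 102<<21 -> acc=213998028 shift=28 [end]
Varint 3: bytes[3:7] = CC B3 85 66 -> value 213998028 (4 byte(s))
  byte[7]=0xC9 cont=1 payload=0x49=73: acc |= 73<<0 -> acc=73 shift=7
  byte[8]=0xA9 cont=1 payload=0x29=41: acc |= 41<<7 -> acc=5321 shift=14
  byte[9]=0xC0 cont=1 payload=0x40=64: acc |= 64<<14 -> acc=1053897 shift=21
  byte[10]=0x3B cont=0 payload=0x3B=59: acc |= 59<<21 -> acc=124785865 shift=28 [end]
Varint 4: bytes[7:11] = C9 A9 C0 3B -> value 124785865 (4 byte(s))
  byte[11]=0xA6 cont=1 payload=0x26=38: acc |= 38<<0 -> acc=38 shift=7
  byte[12]=0xB0 cont=1 payload=0x30=48: acc |= 48<<7 -> acc=6182 shift=14
  byte[13]=0x91 cont=1 payload=0x11=17: acc |= 17<<14 -> acc=284710 shift=21
  byte[14]=0x16 cont=0 payload=0x16=22: acc |= 22<<21 -> acc=46422054 shift=28 [end]
Varint 5: bytes[11:15] = A6 B0 91 16 -> value 46422054 (4 byte(s))
  byte[15]=0x8F cont=1 payload=0x0F=15: acc |= 15<<0 -> acc=15 shift=7
  byte[16]=0x4A cont=0 payload=0x4A=74: acc |= 74<<7 -> acc=9487 shift=14 [end]
Varint 6: bytes[15:17] = 8F 4A -> value 9487 (2 byte(s))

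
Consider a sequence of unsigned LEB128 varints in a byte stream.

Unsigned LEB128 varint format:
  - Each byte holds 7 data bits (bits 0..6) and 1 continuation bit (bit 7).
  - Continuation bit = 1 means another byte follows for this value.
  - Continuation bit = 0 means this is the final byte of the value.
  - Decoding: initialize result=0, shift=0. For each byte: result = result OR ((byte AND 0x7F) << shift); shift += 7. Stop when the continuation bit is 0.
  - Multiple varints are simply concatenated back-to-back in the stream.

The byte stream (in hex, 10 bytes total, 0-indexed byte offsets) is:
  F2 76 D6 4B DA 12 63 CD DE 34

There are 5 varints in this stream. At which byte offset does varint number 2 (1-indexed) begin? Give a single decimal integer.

  byte[0]=0xF2 cont=1 payload=0x72=114: acc |= 114<<0 -> acc=114 shift=7
  byte[1]=0x76 cont=0 payload=0x76=118: acc |= 118<<7 -> acc=15218 shift=14 [end]
Varint 1: bytes[0:2] = F2 76 -> value 15218 (2 byte(s))
  byte[2]=0xD6 cont=1 payload=0x56=86: acc |= 86<<0 -> acc=86 shift=7
  byte[3]=0x4B cont=0 payload=0x4B=75: acc |= 75<<7 -> acc=9686 shift=14 [end]
Varint 2: bytes[2:4] = D6 4B -> value 9686 (2 byte(s))
  byte[4]=0xDA cont=1 payload=0x5A=90: acc |= 90<<0 -> acc=90 shift=7
  byte[5]=0x12 cont=0 payload=0x12=18: acc |= 18<<7 -> acc=2394 shift=14 [end]
Varint 3: bytes[4:6] = DA 12 -> value 2394 (2 byte(s))
  byte[6]=0x63 cont=0 payload=0x63=99: acc |= 99<<0 -> acc=99 shift=7 [end]
Varint 4: bytes[6:7] = 63 -> value 99 (1 byte(s))
  byte[7]=0xCD cont=1 payload=0x4D=77: acc |= 77<<0 -> acc=77 shift=7
  byte[8]=0xDE cont=1 payload=0x5E=94: acc |= 94<<7 -> acc=12109 shift=14
  byte[9]=0x34 cont=0 payload=0x34=52: acc |= 52<<14 -> acc=864077 shift=21 [end]
Varint 5: bytes[7:10] = CD DE 34 -> value 864077 (3 byte(s))

Answer: 2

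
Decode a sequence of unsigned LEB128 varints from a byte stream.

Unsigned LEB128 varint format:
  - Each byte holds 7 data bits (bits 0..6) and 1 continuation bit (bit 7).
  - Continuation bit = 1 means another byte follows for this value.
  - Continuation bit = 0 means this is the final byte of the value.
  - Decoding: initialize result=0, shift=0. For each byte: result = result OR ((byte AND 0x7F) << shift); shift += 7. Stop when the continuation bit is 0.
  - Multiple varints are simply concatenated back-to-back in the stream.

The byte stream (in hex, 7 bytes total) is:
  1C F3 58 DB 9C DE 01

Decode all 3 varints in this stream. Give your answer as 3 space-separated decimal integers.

  byte[0]=0x1C cont=0 payload=0x1C=28: acc |= 28<<0 -> acc=28 shift=7 [end]
Varint 1: bytes[0:1] = 1C -> value 28 (1 byte(s))
  byte[1]=0xF3 cont=1 payload=0x73=115: acc |= 115<<0 -> acc=115 shift=7
  byte[2]=0x58 cont=0 payload=0x58=88: acc |= 88<<7 -> acc=11379 shift=14 [end]
Varint 2: bytes[1:3] = F3 58 -> value 11379 (2 byte(s))
  byte[3]=0xDB cont=1 payload=0x5B=91: acc |= 91<<0 -> acc=91 shift=7
  byte[4]=0x9C cont=1 payload=0x1C=28: acc |= 28<<7 -> acc=3675 shift=14
  byte[5]=0xDE cont=1 payload=0x5E=94: acc |= 94<<14 -> acc=1543771 shift=21
  byte[6]=0x01 cont=0 payload=0x01=1: acc |= 1<<21 -> acc=3640923 shift=28 [end]
Varint 3: bytes[3:7] = DB 9C DE 01 -> value 3640923 (4 byte(s))

Answer: 28 11379 3640923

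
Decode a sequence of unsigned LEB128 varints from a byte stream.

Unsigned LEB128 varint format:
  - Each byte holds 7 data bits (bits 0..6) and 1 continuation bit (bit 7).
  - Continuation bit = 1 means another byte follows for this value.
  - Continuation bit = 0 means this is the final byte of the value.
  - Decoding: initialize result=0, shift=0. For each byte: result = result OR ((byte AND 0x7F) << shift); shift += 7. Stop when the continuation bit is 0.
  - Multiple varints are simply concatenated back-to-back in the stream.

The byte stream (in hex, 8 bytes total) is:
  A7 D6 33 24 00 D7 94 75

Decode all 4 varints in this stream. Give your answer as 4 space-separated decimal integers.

Answer: 846631 36 0 1919575

Derivation:
  byte[0]=0xA7 cont=1 payload=0x27=39: acc |= 39<<0 -> acc=39 shift=7
  byte[1]=0xD6 cont=1 payload=0x56=86: acc |= 86<<7 -> acc=11047 shift=14
  byte[2]=0x33 cont=0 payload=0x33=51: acc |= 51<<14 -> acc=846631 shift=21 [end]
Varint 1: bytes[0:3] = A7 D6 33 -> value 846631 (3 byte(s))
  byte[3]=0x24 cont=0 payload=0x24=36: acc |= 36<<0 -> acc=36 shift=7 [end]
Varint 2: bytes[3:4] = 24 -> value 36 (1 byte(s))
  byte[4]=0x00 cont=0 payload=0x00=0: acc |= 0<<0 -> acc=0 shift=7 [end]
Varint 3: bytes[4:5] = 00 -> value 0 (1 byte(s))
  byte[5]=0xD7 cont=1 payload=0x57=87: acc |= 87<<0 -> acc=87 shift=7
  byte[6]=0x94 cont=1 payload=0x14=20: acc |= 20<<7 -> acc=2647 shift=14
  byte[7]=0x75 cont=0 payload=0x75=117: acc |= 117<<14 -> acc=1919575 shift=21 [end]
Varint 4: bytes[5:8] = D7 94 75 -> value 1919575 (3 byte(s))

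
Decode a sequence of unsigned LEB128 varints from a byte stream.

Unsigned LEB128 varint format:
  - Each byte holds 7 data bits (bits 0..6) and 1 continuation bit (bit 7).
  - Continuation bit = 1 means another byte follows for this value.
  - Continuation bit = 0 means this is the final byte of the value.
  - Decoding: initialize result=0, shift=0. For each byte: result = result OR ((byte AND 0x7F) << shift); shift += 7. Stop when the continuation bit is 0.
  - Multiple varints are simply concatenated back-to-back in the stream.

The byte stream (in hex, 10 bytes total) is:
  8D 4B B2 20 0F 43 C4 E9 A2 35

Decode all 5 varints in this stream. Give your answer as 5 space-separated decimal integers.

  byte[0]=0x8D cont=1 payload=0x0D=13: acc |= 13<<0 -> acc=13 shift=7
  byte[1]=0x4B cont=0 payload=0x4B=75: acc |= 75<<7 -> acc=9613 shift=14 [end]
Varint 1: bytes[0:2] = 8D 4B -> value 9613 (2 byte(s))
  byte[2]=0xB2 cont=1 payload=0x32=50: acc |= 50<<0 -> acc=50 shift=7
  byte[3]=0x20 cont=0 payload=0x20=32: acc |= 32<<7 -> acc=4146 shift=14 [end]
Varint 2: bytes[2:4] = B2 20 -> value 4146 (2 byte(s))
  byte[4]=0x0F cont=0 payload=0x0F=15: acc |= 15<<0 -> acc=15 shift=7 [end]
Varint 3: bytes[4:5] = 0F -> value 15 (1 byte(s))
  byte[5]=0x43 cont=0 payload=0x43=67: acc |= 67<<0 -> acc=67 shift=7 [end]
Varint 4: bytes[5:6] = 43 -> value 67 (1 byte(s))
  byte[6]=0xC4 cont=1 payload=0x44=68: acc |= 68<<0 -> acc=68 shift=7
  byte[7]=0xE9 cont=1 payload=0x69=105: acc |= 105<<7 -> acc=13508 shift=14
  byte[8]=0xA2 cont=1 payload=0x22=34: acc |= 34<<14 -> acc=570564 shift=21
  byte[9]=0x35 cont=0 payload=0x35=53: acc |= 53<<21 -> acc=111719620 shift=28 [end]
Varint 5: bytes[6:10] = C4 E9 A2 35 -> value 111719620 (4 byte(s))

Answer: 9613 4146 15 67 111719620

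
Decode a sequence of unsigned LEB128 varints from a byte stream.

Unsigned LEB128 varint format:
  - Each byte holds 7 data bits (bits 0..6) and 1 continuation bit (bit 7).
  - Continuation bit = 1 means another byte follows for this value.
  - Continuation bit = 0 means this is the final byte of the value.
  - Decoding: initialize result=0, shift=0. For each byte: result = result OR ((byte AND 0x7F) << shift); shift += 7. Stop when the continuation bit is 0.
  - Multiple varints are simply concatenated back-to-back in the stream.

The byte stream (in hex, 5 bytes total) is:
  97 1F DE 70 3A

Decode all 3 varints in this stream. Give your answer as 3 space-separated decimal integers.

Answer: 3991 14430 58

Derivation:
  byte[0]=0x97 cont=1 payload=0x17=23: acc |= 23<<0 -> acc=23 shift=7
  byte[1]=0x1F cont=0 payload=0x1F=31: acc |= 31<<7 -> acc=3991 shift=14 [end]
Varint 1: bytes[0:2] = 97 1F -> value 3991 (2 byte(s))
  byte[2]=0xDE cont=1 payload=0x5E=94: acc |= 94<<0 -> acc=94 shift=7
  byte[3]=0x70 cont=0 payload=0x70=112: acc |= 112<<7 -> acc=14430 shift=14 [end]
Varint 2: bytes[2:4] = DE 70 -> value 14430 (2 byte(s))
  byte[4]=0x3A cont=0 payload=0x3A=58: acc |= 58<<0 -> acc=58 shift=7 [end]
Varint 3: bytes[4:5] = 3A -> value 58 (1 byte(s))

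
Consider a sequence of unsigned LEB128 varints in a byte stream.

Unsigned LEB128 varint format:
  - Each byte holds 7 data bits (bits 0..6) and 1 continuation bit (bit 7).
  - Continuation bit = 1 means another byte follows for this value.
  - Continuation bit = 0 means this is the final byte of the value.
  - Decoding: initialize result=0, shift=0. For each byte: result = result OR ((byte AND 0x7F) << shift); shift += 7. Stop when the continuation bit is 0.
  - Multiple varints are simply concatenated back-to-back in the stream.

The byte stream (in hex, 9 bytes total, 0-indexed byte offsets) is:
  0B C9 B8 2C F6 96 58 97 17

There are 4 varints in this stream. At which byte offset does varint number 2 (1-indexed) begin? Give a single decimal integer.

  byte[0]=0x0B cont=0 payload=0x0B=11: acc |= 11<<0 -> acc=11 shift=7 [end]
Varint 1: bytes[0:1] = 0B -> value 11 (1 byte(s))
  byte[1]=0xC9 cont=1 payload=0x49=73: acc |= 73<<0 -> acc=73 shift=7
  byte[2]=0xB8 cont=1 payload=0x38=56: acc |= 56<<7 -> acc=7241 shift=14
  byte[3]=0x2C cont=0 payload=0x2C=44: acc |= 44<<14 -> acc=728137 shift=21 [end]
Varint 2: bytes[1:4] = C9 B8 2C -> value 728137 (3 byte(s))
  byte[4]=0xF6 cont=1 payload=0x76=118: acc |= 118<<0 -> acc=118 shift=7
  byte[5]=0x96 cont=1 payload=0x16=22: acc |= 22<<7 -> acc=2934 shift=14
  byte[6]=0x58 cont=0 payload=0x58=88: acc |= 88<<14 -> acc=1444726 shift=21 [end]
Varint 3: bytes[4:7] = F6 96 58 -> value 1444726 (3 byte(s))
  byte[7]=0x97 cont=1 payload=0x17=23: acc |= 23<<0 -> acc=23 shift=7
  byte[8]=0x17 cont=0 payload=0x17=23: acc |= 23<<7 -> acc=2967 shift=14 [end]
Varint 4: bytes[7:9] = 97 17 -> value 2967 (2 byte(s))

Answer: 1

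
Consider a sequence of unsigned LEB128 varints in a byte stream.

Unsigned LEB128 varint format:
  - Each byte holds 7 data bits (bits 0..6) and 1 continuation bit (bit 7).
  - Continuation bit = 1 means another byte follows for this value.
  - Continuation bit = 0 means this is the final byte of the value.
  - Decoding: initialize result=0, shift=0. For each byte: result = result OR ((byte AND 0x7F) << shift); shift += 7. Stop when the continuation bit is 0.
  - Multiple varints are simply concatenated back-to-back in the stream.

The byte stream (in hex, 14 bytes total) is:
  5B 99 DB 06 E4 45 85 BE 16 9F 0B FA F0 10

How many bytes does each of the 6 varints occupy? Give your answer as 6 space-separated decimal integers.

  byte[0]=0x5B cont=0 payload=0x5B=91: acc |= 91<<0 -> acc=91 shift=7 [end]
Varint 1: bytes[0:1] = 5B -> value 91 (1 byte(s))
  byte[1]=0x99 cont=1 payload=0x19=25: acc |= 25<<0 -> acc=25 shift=7
  byte[2]=0xDB cont=1 payload=0x5B=91: acc |= 91<<7 -> acc=11673 shift=14
  byte[3]=0x06 cont=0 payload=0x06=6: acc |= 6<<14 -> acc=109977 shift=21 [end]
Varint 2: bytes[1:4] = 99 DB 06 -> value 109977 (3 byte(s))
  byte[4]=0xE4 cont=1 payload=0x64=100: acc |= 100<<0 -> acc=100 shift=7
  byte[5]=0x45 cont=0 payload=0x45=69: acc |= 69<<7 -> acc=8932 shift=14 [end]
Varint 3: bytes[4:6] = E4 45 -> value 8932 (2 byte(s))
  byte[6]=0x85 cont=1 payload=0x05=5: acc |= 5<<0 -> acc=5 shift=7
  byte[7]=0xBE cont=1 payload=0x3E=62: acc |= 62<<7 -> acc=7941 shift=14
  byte[8]=0x16 cont=0 payload=0x16=22: acc |= 22<<14 -> acc=368389 shift=21 [end]
Varint 4: bytes[6:9] = 85 BE 16 -> value 368389 (3 byte(s))
  byte[9]=0x9F cont=1 payload=0x1F=31: acc |= 31<<0 -> acc=31 shift=7
  byte[10]=0x0B cont=0 payload=0x0B=11: acc |= 11<<7 -> acc=1439 shift=14 [end]
Varint 5: bytes[9:11] = 9F 0B -> value 1439 (2 byte(s))
  byte[11]=0xFA cont=1 payload=0x7A=122: acc |= 122<<0 -> acc=122 shift=7
  byte[12]=0xF0 cont=1 payload=0x70=112: acc |= 112<<7 -> acc=14458 shift=14
  byte[13]=0x10 cont=0 payload=0x10=16: acc |= 16<<14 -> acc=276602 shift=21 [end]
Varint 6: bytes[11:14] = FA F0 10 -> value 276602 (3 byte(s))

Answer: 1 3 2 3 2 3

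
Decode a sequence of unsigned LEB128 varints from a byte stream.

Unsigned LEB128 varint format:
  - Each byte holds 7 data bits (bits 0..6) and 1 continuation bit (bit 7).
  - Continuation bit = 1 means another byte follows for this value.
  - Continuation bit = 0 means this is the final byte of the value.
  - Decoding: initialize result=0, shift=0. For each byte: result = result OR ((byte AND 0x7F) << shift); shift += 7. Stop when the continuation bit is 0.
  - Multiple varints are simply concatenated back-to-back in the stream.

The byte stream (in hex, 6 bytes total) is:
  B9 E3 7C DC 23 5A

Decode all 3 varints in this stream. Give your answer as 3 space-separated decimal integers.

  byte[0]=0xB9 cont=1 payload=0x39=57: acc |= 57<<0 -> acc=57 shift=7
  byte[1]=0xE3 cont=1 payload=0x63=99: acc |= 99<<7 -> acc=12729 shift=14
  byte[2]=0x7C cont=0 payload=0x7C=124: acc |= 124<<14 -> acc=2044345 shift=21 [end]
Varint 1: bytes[0:3] = B9 E3 7C -> value 2044345 (3 byte(s))
  byte[3]=0xDC cont=1 payload=0x5C=92: acc |= 92<<0 -> acc=92 shift=7
  byte[4]=0x23 cont=0 payload=0x23=35: acc |= 35<<7 -> acc=4572 shift=14 [end]
Varint 2: bytes[3:5] = DC 23 -> value 4572 (2 byte(s))
  byte[5]=0x5A cont=0 payload=0x5A=90: acc |= 90<<0 -> acc=90 shift=7 [end]
Varint 3: bytes[5:6] = 5A -> value 90 (1 byte(s))

Answer: 2044345 4572 90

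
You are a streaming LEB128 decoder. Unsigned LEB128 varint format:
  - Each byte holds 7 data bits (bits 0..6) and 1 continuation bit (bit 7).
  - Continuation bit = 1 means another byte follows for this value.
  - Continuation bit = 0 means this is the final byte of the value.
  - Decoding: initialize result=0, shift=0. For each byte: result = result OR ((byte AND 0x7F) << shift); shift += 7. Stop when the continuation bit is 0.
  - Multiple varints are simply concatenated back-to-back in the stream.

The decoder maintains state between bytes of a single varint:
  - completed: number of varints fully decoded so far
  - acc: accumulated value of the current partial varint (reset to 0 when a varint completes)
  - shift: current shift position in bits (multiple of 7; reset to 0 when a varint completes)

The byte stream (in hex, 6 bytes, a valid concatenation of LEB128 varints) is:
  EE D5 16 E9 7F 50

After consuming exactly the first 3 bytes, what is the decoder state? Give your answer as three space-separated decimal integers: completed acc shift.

Answer: 1 0 0

Derivation:
byte[0]=0xEE cont=1 payload=0x6E: acc |= 110<<0 -> completed=0 acc=110 shift=7
byte[1]=0xD5 cont=1 payload=0x55: acc |= 85<<7 -> completed=0 acc=10990 shift=14
byte[2]=0x16 cont=0 payload=0x16: varint #1 complete (value=371438); reset -> completed=1 acc=0 shift=0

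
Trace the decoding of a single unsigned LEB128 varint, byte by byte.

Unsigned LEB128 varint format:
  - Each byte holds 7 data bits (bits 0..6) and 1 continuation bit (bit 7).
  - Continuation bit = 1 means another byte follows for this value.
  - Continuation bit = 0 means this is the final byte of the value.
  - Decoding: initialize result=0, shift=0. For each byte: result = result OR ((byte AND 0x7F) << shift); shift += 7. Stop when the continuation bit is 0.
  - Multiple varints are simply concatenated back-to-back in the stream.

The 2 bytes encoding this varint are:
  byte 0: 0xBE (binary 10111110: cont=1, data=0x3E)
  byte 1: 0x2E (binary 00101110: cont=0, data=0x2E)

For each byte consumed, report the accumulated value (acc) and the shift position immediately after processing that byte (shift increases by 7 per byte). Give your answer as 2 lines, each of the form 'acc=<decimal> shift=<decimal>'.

byte 0=0xBE: payload=0x3E=62, contrib = 62<<0 = 62; acc -> 62, shift -> 7
byte 1=0x2E: payload=0x2E=46, contrib = 46<<7 = 5888; acc -> 5950, shift -> 14

Answer: acc=62 shift=7
acc=5950 shift=14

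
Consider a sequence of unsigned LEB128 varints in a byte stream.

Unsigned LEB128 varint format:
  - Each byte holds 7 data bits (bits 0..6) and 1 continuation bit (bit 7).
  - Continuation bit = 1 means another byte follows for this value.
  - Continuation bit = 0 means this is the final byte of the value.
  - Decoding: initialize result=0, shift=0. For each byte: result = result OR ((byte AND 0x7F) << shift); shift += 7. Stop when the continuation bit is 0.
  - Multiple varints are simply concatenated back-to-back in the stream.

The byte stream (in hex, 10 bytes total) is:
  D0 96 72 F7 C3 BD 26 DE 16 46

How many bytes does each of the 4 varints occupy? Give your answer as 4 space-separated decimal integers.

  byte[0]=0xD0 cont=1 payload=0x50=80: acc |= 80<<0 -> acc=80 shift=7
  byte[1]=0x96 cont=1 payload=0x16=22: acc |= 22<<7 -> acc=2896 shift=14
  byte[2]=0x72 cont=0 payload=0x72=114: acc |= 114<<14 -> acc=1870672 shift=21 [end]
Varint 1: bytes[0:3] = D0 96 72 -> value 1870672 (3 byte(s))
  byte[3]=0xF7 cont=1 payload=0x77=119: acc |= 119<<0 -> acc=119 shift=7
  byte[4]=0xC3 cont=1 payload=0x43=67: acc |= 67<<7 -> acc=8695 shift=14
  byte[5]=0xBD cont=1 payload=0x3D=61: acc |= 61<<14 -> acc=1008119 shift=21
  byte[6]=0x26 cont=0 payload=0x26=38: acc |= 38<<21 -> acc=80699895 shift=28 [end]
Varint 2: bytes[3:7] = F7 C3 BD 26 -> value 80699895 (4 byte(s))
  byte[7]=0xDE cont=1 payload=0x5E=94: acc |= 94<<0 -> acc=94 shift=7
  byte[8]=0x16 cont=0 payload=0x16=22: acc |= 22<<7 -> acc=2910 shift=14 [end]
Varint 3: bytes[7:9] = DE 16 -> value 2910 (2 byte(s))
  byte[9]=0x46 cont=0 payload=0x46=70: acc |= 70<<0 -> acc=70 shift=7 [end]
Varint 4: bytes[9:10] = 46 -> value 70 (1 byte(s))

Answer: 3 4 2 1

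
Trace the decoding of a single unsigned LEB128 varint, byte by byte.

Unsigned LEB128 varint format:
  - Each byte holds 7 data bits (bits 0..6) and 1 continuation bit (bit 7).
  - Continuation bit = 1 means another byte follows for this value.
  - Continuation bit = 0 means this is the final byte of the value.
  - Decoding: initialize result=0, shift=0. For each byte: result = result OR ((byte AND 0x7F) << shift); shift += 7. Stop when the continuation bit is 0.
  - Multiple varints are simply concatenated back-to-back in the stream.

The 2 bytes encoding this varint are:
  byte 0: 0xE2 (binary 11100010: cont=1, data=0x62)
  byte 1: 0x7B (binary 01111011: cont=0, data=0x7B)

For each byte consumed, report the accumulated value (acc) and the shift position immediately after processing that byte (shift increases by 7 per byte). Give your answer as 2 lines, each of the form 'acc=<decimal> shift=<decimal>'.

byte 0=0xE2: payload=0x62=98, contrib = 98<<0 = 98; acc -> 98, shift -> 7
byte 1=0x7B: payload=0x7B=123, contrib = 123<<7 = 15744; acc -> 15842, shift -> 14

Answer: acc=98 shift=7
acc=15842 shift=14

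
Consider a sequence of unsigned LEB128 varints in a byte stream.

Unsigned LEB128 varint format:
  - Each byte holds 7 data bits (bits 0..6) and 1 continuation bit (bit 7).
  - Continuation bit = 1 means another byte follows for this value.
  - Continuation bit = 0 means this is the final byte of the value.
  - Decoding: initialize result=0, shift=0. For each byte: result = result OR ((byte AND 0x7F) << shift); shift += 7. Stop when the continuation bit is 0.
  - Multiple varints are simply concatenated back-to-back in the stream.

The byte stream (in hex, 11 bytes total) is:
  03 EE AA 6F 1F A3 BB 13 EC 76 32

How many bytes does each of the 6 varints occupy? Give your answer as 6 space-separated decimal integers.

Answer: 1 3 1 3 2 1

Derivation:
  byte[0]=0x03 cont=0 payload=0x03=3: acc |= 3<<0 -> acc=3 shift=7 [end]
Varint 1: bytes[0:1] = 03 -> value 3 (1 byte(s))
  byte[1]=0xEE cont=1 payload=0x6E=110: acc |= 110<<0 -> acc=110 shift=7
  byte[2]=0xAA cont=1 payload=0x2A=42: acc |= 42<<7 -> acc=5486 shift=14
  byte[3]=0x6F cont=0 payload=0x6F=111: acc |= 111<<14 -> acc=1824110 shift=21 [end]
Varint 2: bytes[1:4] = EE AA 6F -> value 1824110 (3 byte(s))
  byte[4]=0x1F cont=0 payload=0x1F=31: acc |= 31<<0 -> acc=31 shift=7 [end]
Varint 3: bytes[4:5] = 1F -> value 31 (1 byte(s))
  byte[5]=0xA3 cont=1 payload=0x23=35: acc |= 35<<0 -> acc=35 shift=7
  byte[6]=0xBB cont=1 payload=0x3B=59: acc |= 59<<7 -> acc=7587 shift=14
  byte[7]=0x13 cont=0 payload=0x13=19: acc |= 19<<14 -> acc=318883 shift=21 [end]
Varint 4: bytes[5:8] = A3 BB 13 -> value 318883 (3 byte(s))
  byte[8]=0xEC cont=1 payload=0x6C=108: acc |= 108<<0 -> acc=108 shift=7
  byte[9]=0x76 cont=0 payload=0x76=118: acc |= 118<<7 -> acc=15212 shift=14 [end]
Varint 5: bytes[8:10] = EC 76 -> value 15212 (2 byte(s))
  byte[10]=0x32 cont=0 payload=0x32=50: acc |= 50<<0 -> acc=50 shift=7 [end]
Varint 6: bytes[10:11] = 32 -> value 50 (1 byte(s))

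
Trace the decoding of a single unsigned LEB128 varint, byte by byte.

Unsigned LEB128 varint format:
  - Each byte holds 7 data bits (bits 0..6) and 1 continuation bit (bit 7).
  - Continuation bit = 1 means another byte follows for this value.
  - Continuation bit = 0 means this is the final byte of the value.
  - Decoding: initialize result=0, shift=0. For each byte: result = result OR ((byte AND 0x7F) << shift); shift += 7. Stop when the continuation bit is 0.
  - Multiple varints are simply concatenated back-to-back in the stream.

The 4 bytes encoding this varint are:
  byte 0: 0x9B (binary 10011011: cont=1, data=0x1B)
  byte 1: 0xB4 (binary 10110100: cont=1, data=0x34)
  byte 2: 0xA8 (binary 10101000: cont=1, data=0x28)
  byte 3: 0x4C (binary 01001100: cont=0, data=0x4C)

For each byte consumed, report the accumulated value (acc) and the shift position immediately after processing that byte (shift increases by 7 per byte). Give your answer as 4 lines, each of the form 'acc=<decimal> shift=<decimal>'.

byte 0=0x9B: payload=0x1B=27, contrib = 27<<0 = 27; acc -> 27, shift -> 7
byte 1=0xB4: payload=0x34=52, contrib = 52<<7 = 6656; acc -> 6683, shift -> 14
byte 2=0xA8: payload=0x28=40, contrib = 40<<14 = 655360; acc -> 662043, shift -> 21
byte 3=0x4C: payload=0x4C=76, contrib = 76<<21 = 159383552; acc -> 160045595, shift -> 28

Answer: acc=27 shift=7
acc=6683 shift=14
acc=662043 shift=21
acc=160045595 shift=28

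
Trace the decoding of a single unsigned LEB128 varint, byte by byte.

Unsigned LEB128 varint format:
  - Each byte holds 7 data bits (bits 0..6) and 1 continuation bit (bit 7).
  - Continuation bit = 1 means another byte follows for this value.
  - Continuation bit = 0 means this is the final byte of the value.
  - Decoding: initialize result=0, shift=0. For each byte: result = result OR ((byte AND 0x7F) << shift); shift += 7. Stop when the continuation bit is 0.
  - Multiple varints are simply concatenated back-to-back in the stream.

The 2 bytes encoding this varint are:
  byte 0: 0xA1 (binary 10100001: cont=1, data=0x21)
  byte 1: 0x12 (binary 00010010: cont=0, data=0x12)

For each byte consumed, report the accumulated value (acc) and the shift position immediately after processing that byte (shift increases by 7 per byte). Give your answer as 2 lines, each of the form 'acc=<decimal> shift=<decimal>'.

Answer: acc=33 shift=7
acc=2337 shift=14

Derivation:
byte 0=0xA1: payload=0x21=33, contrib = 33<<0 = 33; acc -> 33, shift -> 7
byte 1=0x12: payload=0x12=18, contrib = 18<<7 = 2304; acc -> 2337, shift -> 14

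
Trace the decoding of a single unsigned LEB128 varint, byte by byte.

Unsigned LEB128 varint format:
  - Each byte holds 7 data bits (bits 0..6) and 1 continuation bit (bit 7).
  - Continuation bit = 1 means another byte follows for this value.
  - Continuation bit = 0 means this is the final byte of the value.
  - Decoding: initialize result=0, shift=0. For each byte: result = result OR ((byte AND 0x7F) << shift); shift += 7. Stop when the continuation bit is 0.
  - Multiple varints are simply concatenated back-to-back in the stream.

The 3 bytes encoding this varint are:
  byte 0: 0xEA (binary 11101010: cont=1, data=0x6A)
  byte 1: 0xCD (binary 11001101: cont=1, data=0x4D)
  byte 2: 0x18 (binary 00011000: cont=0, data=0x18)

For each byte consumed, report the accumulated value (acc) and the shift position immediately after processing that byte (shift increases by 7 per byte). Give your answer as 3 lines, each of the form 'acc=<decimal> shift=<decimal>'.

byte 0=0xEA: payload=0x6A=106, contrib = 106<<0 = 106; acc -> 106, shift -> 7
byte 1=0xCD: payload=0x4D=77, contrib = 77<<7 = 9856; acc -> 9962, shift -> 14
byte 2=0x18: payload=0x18=24, contrib = 24<<14 = 393216; acc -> 403178, shift -> 21

Answer: acc=106 shift=7
acc=9962 shift=14
acc=403178 shift=21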